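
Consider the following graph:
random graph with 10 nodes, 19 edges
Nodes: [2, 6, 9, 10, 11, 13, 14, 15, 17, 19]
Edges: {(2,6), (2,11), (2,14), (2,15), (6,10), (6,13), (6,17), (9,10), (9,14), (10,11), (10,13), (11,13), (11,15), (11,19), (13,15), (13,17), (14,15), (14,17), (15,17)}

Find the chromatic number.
Clique number ω(G) = 3 (lower bound: χ ≥ ω).
Odd cycle [15, 17, 6, 10, 11] needs 3 colors (χ ≥ 3).
Vertex 13 is adjacent to every vertex of [6, 10, 11, 15, 17], which already need 3 colors among themselves, so 13 needs a new color (χ ≥ 4).
The coloring below uses 4 colors, so χ(G) = 4.
A valid 4-coloring: color 1: [9, 11, 17]; color 2: [2, 13, 19]; color 3: [10, 15]; color 4: [6, 14].

χ(G) = 4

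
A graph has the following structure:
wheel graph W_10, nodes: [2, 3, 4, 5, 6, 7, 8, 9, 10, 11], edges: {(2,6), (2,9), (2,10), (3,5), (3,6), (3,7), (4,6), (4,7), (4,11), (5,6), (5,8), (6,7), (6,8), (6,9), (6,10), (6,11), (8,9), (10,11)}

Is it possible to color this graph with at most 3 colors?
Odd cycle [7, 3, 5, 8, 9, 2, 10, 11, 4] needs 3 colors (χ ≥ 3).
Vertex 6 is adjacent to every vertex of [2, 3, 4, 5, 7, 8, 9, 10, 11], which already need 3 colors among themselves, so 6 needs a new color (χ ≥ 4).
Hence χ(G) ≥ 4 > 3, so no proper 3-coloring exists.

No, G is not 3-colorable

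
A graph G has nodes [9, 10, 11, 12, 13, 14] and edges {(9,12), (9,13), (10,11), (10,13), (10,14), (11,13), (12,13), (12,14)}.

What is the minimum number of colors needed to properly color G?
Clique number ω(G) = 3 (lower bound: χ ≥ ω).
The clique on [9, 12, 13] has size 3, forcing χ ≥ 3, and the coloring below uses 3 colors, so χ(G) = 3.
A valid 3-coloring: color 1: [13, 14]; color 2: [10, 12]; color 3: [9, 11].

χ(G) = 3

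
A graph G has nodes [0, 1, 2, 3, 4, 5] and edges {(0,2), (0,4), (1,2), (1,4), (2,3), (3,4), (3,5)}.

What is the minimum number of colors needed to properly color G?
Clique number ω(G) = 2 (lower bound: χ ≥ ω).
The graph is bipartite (no odd cycle), so 2 colors suffice: χ(G) = 2.
A valid 2-coloring: color 1: [0, 1, 3]; color 2: [2, 4, 5].

χ(G) = 2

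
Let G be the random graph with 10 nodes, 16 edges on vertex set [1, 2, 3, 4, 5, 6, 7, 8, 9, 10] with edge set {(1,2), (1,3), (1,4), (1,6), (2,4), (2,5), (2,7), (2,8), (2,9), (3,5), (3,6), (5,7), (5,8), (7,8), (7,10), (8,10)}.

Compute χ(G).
Clique number ω(G) = 4 (lower bound: χ ≥ ω).
The clique on [2, 5, 7, 8] has size 4, forcing χ ≥ 4, and the coloring below uses 4 colors, so χ(G) = 4.
A valid 4-coloring: color 1: [2, 6, 10]; color 2: [1, 5, 9]; color 3: [3, 4, 7]; color 4: [8].

χ(G) = 4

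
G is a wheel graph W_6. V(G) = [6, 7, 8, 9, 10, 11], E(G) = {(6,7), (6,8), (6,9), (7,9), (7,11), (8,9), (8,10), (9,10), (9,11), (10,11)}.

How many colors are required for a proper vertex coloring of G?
χ(G) = 4

Clique number ω(G) = 3 (lower bound: χ ≥ ω).
Odd cycle [7, 11, 10, 8, 6] needs 3 colors (χ ≥ 3).
Vertex 9 is adjacent to every vertex of [6, 7, 8, 10, 11], which already need 3 colors among themselves, so 9 needs a new color (χ ≥ 4).
The coloring below uses 4 colors, so χ(G) = 4.
A valid 4-coloring: color 1: [9]; color 2: [7, 8]; color 3: [6, 11]; color 4: [10].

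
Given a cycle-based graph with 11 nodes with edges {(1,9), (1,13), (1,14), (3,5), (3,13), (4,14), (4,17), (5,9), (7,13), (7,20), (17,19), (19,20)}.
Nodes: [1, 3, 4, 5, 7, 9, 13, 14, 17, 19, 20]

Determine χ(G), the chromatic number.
χ(G) = 3

Clique number ω(G) = 2 (lower bound: χ ≥ ω).
Odd cycle [5, 9, 1, 13, 3] needs 3 colors (χ ≥ 3).
The coloring below uses 3 colors, so χ(G) = 3.
A valid 3-coloring: color 1: [5, 13, 14, 17, 20]; color 2: [1, 3, 4, 7, 19]; color 3: [9].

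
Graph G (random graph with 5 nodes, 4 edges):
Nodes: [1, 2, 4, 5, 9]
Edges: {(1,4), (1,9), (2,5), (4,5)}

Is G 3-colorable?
Yes, G is 3-colorable

A valid 3-coloring: color 1: [1, 5]; color 2: [2, 4, 9].
(χ(G) = 2 ≤ 3.)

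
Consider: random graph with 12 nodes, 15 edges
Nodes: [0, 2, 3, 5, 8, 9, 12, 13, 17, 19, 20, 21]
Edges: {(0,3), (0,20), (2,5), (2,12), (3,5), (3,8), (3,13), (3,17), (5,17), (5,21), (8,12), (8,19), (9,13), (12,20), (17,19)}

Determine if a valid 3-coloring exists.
Yes, G is 3-colorable

A valid 3-coloring: color 1: [3, 9, 12, 19, 21]; color 2: [5, 8, 13, 20]; color 3: [0, 2, 17].
(χ(G) = 3 ≤ 3.)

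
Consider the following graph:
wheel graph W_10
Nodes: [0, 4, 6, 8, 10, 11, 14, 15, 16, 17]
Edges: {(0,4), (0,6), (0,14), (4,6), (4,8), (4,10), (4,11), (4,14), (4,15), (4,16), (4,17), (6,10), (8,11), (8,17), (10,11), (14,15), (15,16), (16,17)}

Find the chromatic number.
χ(G) = 4

Clique number ω(G) = 3 (lower bound: χ ≥ ω).
Odd cycle [8, 17, 16, 15, 14, 0, 6, 10, 11] needs 3 colors (χ ≥ 3).
Vertex 4 is adjacent to every vertex of [0, 6, 8, 10, 11, 14, 15, 16, 17], which already need 3 colors among themselves, so 4 needs a new color (χ ≥ 4).
The coloring below uses 4 colors, so χ(G) = 4.
A valid 4-coloring: color 1: [4]; color 2: [8, 10, 14, 16]; color 3: [0, 11, 15, 17]; color 4: [6].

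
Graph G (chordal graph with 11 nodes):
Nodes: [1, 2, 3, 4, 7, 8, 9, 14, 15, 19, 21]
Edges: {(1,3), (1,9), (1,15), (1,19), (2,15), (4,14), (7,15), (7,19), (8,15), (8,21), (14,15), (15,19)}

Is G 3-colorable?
A valid 3-coloring: color 1: [3, 4, 9, 15, 21]; color 2: [1, 2, 7, 8, 14]; color 3: [19].
(χ(G) = 3 ≤ 3.)

Yes, G is 3-colorable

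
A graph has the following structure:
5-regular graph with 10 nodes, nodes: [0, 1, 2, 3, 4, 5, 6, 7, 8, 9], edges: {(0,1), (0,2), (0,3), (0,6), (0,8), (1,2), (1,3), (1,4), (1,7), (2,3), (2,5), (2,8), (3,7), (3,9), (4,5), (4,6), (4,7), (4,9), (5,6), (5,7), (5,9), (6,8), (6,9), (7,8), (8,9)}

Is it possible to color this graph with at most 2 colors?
No, G is not 2-colorable

The clique on vertices [0, 1, 2, 3] has size 4 > 2, so it alone needs 4 colors.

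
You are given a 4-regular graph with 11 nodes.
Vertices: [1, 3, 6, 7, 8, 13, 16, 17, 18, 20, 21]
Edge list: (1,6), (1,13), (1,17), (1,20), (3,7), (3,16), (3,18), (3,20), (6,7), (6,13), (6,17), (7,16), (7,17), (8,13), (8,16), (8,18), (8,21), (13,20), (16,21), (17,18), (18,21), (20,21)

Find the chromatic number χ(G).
χ(G) = 3

Clique number ω(G) = 3 (lower bound: χ ≥ ω).
The clique on [1, 6, 17] has size 3, forcing χ ≥ 3, and the coloring below uses 3 colors, so χ(G) = 3.
A valid 3-coloring: color 1: [6, 16, 18, 20]; color 2: [3, 13, 17, 21]; color 3: [1, 7, 8].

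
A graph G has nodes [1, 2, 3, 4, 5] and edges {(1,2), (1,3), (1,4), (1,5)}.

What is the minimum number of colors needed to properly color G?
χ(G) = 2

Clique number ω(G) = 2 (lower bound: χ ≥ ω).
The graph is bipartite (no odd cycle), so 2 colors suffice: χ(G) = 2.
A valid 2-coloring: color 1: [1]; color 2: [2, 3, 4, 5].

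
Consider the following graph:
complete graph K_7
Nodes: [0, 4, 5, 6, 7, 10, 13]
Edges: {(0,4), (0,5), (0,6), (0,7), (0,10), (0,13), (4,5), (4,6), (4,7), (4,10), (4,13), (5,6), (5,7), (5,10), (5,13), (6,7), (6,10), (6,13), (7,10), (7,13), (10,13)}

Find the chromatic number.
χ(G) = 7

Clique number ω(G) = 7 (lower bound: χ ≥ ω).
The clique on [0, 4, 5, 6, 7, 10, 13] has size 7, forcing χ ≥ 7, and the coloring below uses 7 colors, so χ(G) = 7.
A valid 7-coloring: color 1: [0]; color 2: [13]; color 3: [6]; color 4: [10]; color 5: [7]; color 6: [5]; color 7: [4].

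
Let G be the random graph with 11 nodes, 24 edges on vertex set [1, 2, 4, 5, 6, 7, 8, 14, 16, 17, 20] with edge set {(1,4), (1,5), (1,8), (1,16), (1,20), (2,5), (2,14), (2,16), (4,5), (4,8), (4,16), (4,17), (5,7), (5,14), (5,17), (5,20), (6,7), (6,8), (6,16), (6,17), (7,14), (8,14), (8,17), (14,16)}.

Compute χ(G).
Clique number ω(G) = 3 (lower bound: χ ≥ ω).
The clique on [1, 4, 8] has size 3, forcing χ ≥ 3, and the coloring below uses 3 colors, so χ(G) = 3.
A valid 3-coloring: color 1: [5, 8, 16]; color 2: [4, 6, 14, 20]; color 3: [1, 2, 7, 17].

χ(G) = 3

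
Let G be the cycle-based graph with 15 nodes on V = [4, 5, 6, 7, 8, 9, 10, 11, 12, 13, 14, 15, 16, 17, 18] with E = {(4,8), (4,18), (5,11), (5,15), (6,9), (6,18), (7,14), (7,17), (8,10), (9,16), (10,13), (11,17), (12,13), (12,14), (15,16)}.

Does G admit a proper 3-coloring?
A valid 3-coloring: color 1: [4, 6, 7, 10, 11, 12, 16]; color 2: [5, 8, 9, 13, 14, 17, 18]; color 3: [15].
(χ(G) = 3 ≤ 3.)

Yes, G is 3-colorable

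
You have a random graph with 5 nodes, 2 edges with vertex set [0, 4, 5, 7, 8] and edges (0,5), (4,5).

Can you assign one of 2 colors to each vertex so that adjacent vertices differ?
A valid 2-coloring: color 1: [5, 7, 8]; color 2: [0, 4].
(χ(G) = 2 ≤ 2.)

Yes, G is 2-colorable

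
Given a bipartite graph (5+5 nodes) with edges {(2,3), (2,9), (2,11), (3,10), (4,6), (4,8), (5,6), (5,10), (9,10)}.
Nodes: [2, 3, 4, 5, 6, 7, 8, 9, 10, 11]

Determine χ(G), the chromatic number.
χ(G) = 2

Clique number ω(G) = 2 (lower bound: χ ≥ ω).
The graph is bipartite (no odd cycle), so 2 colors suffice: χ(G) = 2.
A valid 2-coloring: color 1: [2, 6, 7, 8, 10]; color 2: [3, 4, 5, 9, 11].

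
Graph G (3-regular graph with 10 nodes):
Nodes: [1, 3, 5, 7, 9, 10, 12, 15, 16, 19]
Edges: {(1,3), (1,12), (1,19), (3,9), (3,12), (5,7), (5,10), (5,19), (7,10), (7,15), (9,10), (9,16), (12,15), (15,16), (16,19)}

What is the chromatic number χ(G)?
χ(G) = 3

Clique number ω(G) = 3 (lower bound: χ ≥ ω).
The clique on [1, 3, 12] has size 3, forcing χ ≥ 3, and the coloring below uses 3 colors, so χ(G) = 3.
A valid 3-coloring: color 1: [1, 5, 16]; color 2: [7, 9, 12, 19]; color 3: [3, 10, 15].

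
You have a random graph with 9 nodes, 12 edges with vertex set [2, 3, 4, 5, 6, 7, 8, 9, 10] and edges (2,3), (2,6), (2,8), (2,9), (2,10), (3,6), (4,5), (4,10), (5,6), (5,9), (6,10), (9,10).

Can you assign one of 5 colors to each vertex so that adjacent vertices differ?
Yes, G is 5-colorable

A valid 5-coloring: color 1: [2, 5, 7]; color 2: [3, 8, 10]; color 3: [4, 6, 9].
(χ(G) = 3 ≤ 5.)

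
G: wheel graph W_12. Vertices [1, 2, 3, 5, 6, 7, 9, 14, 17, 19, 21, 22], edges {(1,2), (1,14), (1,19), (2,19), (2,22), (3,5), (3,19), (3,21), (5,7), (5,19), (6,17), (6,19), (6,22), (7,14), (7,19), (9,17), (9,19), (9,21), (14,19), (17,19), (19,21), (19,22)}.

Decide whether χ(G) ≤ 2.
The clique on vertices [1, 2, 19] has size 3 > 2, so it alone needs 3 colors.

No, G is not 2-colorable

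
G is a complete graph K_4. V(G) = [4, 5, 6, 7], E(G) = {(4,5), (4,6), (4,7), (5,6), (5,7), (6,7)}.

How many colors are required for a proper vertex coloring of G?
Clique number ω(G) = 4 (lower bound: χ ≥ ω).
The clique on [4, 5, 6, 7] has size 4, forcing χ ≥ 4, and the coloring below uses 4 colors, so χ(G) = 4.
A valid 4-coloring: color 1: [5]; color 2: [7]; color 3: [6]; color 4: [4].

χ(G) = 4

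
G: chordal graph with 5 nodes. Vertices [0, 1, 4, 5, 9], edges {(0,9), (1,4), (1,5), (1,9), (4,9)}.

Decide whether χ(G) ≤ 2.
The clique on vertices [1, 4, 9] has size 3 > 2, so it alone needs 3 colors.

No, G is not 2-colorable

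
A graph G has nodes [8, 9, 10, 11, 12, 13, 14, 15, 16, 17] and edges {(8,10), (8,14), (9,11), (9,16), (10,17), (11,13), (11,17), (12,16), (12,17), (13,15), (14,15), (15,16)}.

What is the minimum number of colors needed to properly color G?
Clique number ω(G) = 2 (lower bound: χ ≥ ω).
Odd cycle [15, 13, 11, 9, 16] needs 3 colors (χ ≥ 3).
The coloring below uses 3 colors, so χ(G) = 3.
A valid 3-coloring: color 1: [10, 11, 14, 16]; color 2: [8, 9, 15, 17]; color 3: [12, 13].

χ(G) = 3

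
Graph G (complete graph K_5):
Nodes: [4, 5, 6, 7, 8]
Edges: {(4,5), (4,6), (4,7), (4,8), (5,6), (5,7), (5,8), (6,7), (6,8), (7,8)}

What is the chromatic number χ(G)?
Clique number ω(G) = 5 (lower bound: χ ≥ ω).
The clique on [4, 5, 6, 7, 8] has size 5, forcing χ ≥ 5, and the coloring below uses 5 colors, so χ(G) = 5.
A valid 5-coloring: color 1: [6]; color 2: [8]; color 3: [7]; color 4: [5]; color 5: [4].

χ(G) = 5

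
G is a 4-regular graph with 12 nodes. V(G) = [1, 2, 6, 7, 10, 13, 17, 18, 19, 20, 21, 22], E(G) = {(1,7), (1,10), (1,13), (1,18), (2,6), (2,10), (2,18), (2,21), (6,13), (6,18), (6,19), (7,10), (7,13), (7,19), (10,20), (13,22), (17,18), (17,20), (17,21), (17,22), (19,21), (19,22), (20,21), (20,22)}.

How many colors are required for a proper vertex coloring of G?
Clique number ω(G) = 3 (lower bound: χ ≥ ω).
Suppose a proper 3-coloring c exists. The clique [1, 7, 10] takes 3 distinct colors; by symmetry let c(1) = 1, c(7) = 2, c(10) = 3.
- Vertex 13: neighbors [1, 7] already have colors [1, 2] ⇒ c(13) = 3.
- Vertex 2: neighbors [10] already have colors [3]; try each remaining color.
- Case c(2) = 1:
  - Vertex 6: neighbors [2, 13] already have colors [1, 3] ⇒ c(6) = 2.
  - Vertex 18: neighbors [1, 6] already have colors [1, 2] ⇒ c(18) = 3.
  - Vertex 17: neighbors [18] already have colors [3]; try each remaining color.
  - Case c(17) = 1:
    - Vertex 20: neighbors [17, 10] already have colors [1, 3] ⇒ c(20) = 2.
    - Vertex 22: neighbors [17, 20, 13] already have colors [1, 2, 3] — all 3 colors blocked. Contradiction.
  - Case c(17) = 2:
    - Vertex 20: neighbors [17, 10] already have colors [2, 3] ⇒ c(20) = 1.
    - Vertex 22: neighbors [20, 17, 13] already have colors [1, 2, 3] — all 3 colors blocked. Contradiction.
- Case c(2) = 2:
  - Vertex 6: neighbors [2, 13] already have colors [2, 3] ⇒ c(6) = 1.
  - Vertex 19: neighbors [6, 7] already have colors [1, 2] ⇒ c(19) = 3.
  - Vertex 21: neighbors [2, 19] already have colors [2, 3] ⇒ c(21) = 1.
  - Vertex 20: neighbors [21, 10] already have colors [1, 3] ⇒ c(20) = 2.
  - Vertex 17: neighbors [21, 20] already have colors [1, 2] ⇒ c(17) = 3.
  - Vertex 18: neighbors [1, 2, 17] already have colors [1, 2, 3] — all 3 colors blocked. Contradiction.
Every case ends in a contradiction, so G has no proper 3-coloring (χ ≥ 4).
The coloring below uses 4 colors, so χ(G) = 4.
A valid 4-coloring: color 1: [6, 10, 21, 22]; color 2: [1, 2, 17, 19]; color 3: [13, 18, 20]; color 4: [7].

χ(G) = 4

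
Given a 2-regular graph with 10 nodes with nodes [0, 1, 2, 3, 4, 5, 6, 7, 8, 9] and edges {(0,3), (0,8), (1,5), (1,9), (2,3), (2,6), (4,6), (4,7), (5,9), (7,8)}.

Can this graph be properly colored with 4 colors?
Yes, G is 4-colorable

A valid 4-coloring: color 1: [0, 5, 6, 7]; color 2: [3, 4, 8, 9]; color 3: [1, 2].
(χ(G) = 3 ≤ 4.)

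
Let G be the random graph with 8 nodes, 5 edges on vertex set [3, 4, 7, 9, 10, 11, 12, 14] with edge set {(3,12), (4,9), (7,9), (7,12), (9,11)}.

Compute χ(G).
χ(G) = 2

Clique number ω(G) = 2 (lower bound: χ ≥ ω).
The graph is bipartite (no odd cycle), so 2 colors suffice: χ(G) = 2.
A valid 2-coloring: color 1: [9, 10, 12, 14]; color 2: [3, 4, 7, 11].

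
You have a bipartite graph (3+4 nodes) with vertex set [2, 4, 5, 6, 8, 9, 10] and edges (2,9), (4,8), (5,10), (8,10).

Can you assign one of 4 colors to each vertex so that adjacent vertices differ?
Yes, G is 4-colorable

A valid 4-coloring: color 1: [4, 6, 9, 10]; color 2: [2, 5, 8].
(χ(G) = 2 ≤ 4.)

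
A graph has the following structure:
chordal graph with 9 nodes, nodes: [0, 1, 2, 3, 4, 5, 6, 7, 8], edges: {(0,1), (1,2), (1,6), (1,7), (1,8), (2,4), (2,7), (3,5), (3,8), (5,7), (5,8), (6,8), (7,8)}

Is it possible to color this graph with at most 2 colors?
The clique on vertices [1, 6, 8] has size 3 > 2, so it alone needs 3 colors.

No, G is not 2-colorable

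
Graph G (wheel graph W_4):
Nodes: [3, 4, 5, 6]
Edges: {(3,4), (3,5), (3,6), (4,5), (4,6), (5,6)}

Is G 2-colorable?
The clique on vertices [3, 4, 5, 6] has size 4 > 2, so it alone needs 4 colors.

No, G is not 2-colorable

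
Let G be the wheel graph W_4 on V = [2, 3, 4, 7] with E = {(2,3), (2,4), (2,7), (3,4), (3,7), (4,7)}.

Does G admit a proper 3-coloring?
No, G is not 3-colorable

The clique on vertices [2, 3, 4, 7] has size 4 > 3, so it alone needs 4 colors.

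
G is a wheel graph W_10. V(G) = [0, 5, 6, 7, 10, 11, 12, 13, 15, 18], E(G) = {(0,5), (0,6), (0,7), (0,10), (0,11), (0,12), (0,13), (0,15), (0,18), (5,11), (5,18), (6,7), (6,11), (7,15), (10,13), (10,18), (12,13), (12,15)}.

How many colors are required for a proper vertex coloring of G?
χ(G) = 4

Clique number ω(G) = 3 (lower bound: χ ≥ ω).
Odd cycle [18, 5, 11, 6, 7, 15, 12, 13, 10] needs 3 colors (χ ≥ 3).
Vertex 0 is adjacent to every vertex of [5, 6, 7, 10, 11, 12, 13, 15, 18], which already need 3 colors among themselves, so 0 needs a new color (χ ≥ 4).
The coloring below uses 4 colors, so χ(G) = 4.
A valid 4-coloring: color 1: [0]; color 2: [7, 11, 13, 18]; color 3: [5, 6, 10, 15]; color 4: [12].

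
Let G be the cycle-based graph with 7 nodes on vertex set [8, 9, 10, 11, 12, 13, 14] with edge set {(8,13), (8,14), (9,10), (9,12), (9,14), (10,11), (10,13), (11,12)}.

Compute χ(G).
Clique number ω(G) = 2 (lower bound: χ ≥ ω).
Odd cycle [14, 8, 13, 10, 9] needs 3 colors (χ ≥ 3).
The coloring below uses 3 colors, so χ(G) = 3.
A valid 3-coloring: color 1: [8, 9, 11]; color 2: [10, 12, 14]; color 3: [13].

χ(G) = 3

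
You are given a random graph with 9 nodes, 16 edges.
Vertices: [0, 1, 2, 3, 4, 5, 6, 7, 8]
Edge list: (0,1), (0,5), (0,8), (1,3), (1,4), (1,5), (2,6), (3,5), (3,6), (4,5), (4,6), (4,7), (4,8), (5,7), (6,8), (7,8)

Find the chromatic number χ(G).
Clique number ω(G) = 3 (lower bound: χ ≥ ω).
The clique on [0, 1, 5] has size 3, forcing χ ≥ 3, and the coloring below uses 3 colors, so χ(G) = 3.
A valid 3-coloring: color 1: [0, 2, 3, 4]; color 2: [5, 8]; color 3: [1, 6, 7].

χ(G) = 3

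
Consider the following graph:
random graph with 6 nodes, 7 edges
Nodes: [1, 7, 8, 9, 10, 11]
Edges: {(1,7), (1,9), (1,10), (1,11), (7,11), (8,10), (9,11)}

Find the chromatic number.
Clique number ω(G) = 3 (lower bound: χ ≥ ω).
The clique on [1, 9, 11] has size 3, forcing χ ≥ 3, and the coloring below uses 3 colors, so χ(G) = 3.
A valid 3-coloring: color 1: [1, 8]; color 2: [10, 11]; color 3: [7, 9].

χ(G) = 3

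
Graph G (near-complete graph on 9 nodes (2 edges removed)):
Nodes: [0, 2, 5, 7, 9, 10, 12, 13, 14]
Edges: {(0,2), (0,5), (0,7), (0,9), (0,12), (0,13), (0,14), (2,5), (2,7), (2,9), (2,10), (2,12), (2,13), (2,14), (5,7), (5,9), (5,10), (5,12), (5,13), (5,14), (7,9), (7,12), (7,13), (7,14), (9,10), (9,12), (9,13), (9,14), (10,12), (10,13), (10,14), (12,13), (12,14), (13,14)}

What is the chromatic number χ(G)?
Clique number ω(G) = 8 (lower bound: χ ≥ ω).
The clique on [0, 2, 5, 7, 9, 12, 13, 14] has size 8, forcing χ ≥ 8, and the coloring below uses 8 colors, so χ(G) = 8.
A valid 8-coloring: color 1: [14]; color 2: [9]; color 3: [12]; color 4: [5]; color 5: [2]; color 6: [13]; color 7: [7, 10]; color 8: [0].

χ(G) = 8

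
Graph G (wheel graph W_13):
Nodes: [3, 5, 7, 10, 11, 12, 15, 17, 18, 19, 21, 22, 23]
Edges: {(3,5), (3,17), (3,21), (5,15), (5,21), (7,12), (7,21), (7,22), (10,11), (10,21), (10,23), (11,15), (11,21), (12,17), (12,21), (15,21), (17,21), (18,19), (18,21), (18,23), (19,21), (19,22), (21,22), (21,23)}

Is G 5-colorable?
Yes, G is 5-colorable

A valid 5-coloring: color 1: [21]; color 2: [3, 10, 12, 15, 18, 22]; color 3: [5, 7, 11, 17, 19, 23].
(χ(G) = 3 ≤ 5.)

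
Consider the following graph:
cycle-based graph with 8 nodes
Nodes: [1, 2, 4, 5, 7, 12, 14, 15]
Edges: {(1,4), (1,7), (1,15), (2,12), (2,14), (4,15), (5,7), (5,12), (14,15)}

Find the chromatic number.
Clique number ω(G) = 3 (lower bound: χ ≥ ω).
The clique on [1, 4, 15] has size 3, forcing χ ≥ 3, and the coloring below uses 3 colors, so χ(G) = 3.
A valid 3-coloring: color 1: [1, 12, 14]; color 2: [2, 7, 15]; color 3: [4, 5].

χ(G) = 3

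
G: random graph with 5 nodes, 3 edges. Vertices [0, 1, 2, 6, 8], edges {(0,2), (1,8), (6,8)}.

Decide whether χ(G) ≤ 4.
A valid 4-coloring: color 1: [2, 8]; color 2: [0, 1, 6].
(χ(G) = 2 ≤ 4.)

Yes, G is 4-colorable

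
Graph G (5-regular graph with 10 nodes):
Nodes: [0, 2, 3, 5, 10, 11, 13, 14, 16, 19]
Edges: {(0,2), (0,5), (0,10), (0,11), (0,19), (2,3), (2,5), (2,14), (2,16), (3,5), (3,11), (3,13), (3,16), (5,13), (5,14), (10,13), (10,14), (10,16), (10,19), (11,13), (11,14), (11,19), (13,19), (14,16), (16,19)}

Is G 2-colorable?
The clique on vertices [0, 2, 5] has size 3 > 2, so it alone needs 3 colors.

No, G is not 2-colorable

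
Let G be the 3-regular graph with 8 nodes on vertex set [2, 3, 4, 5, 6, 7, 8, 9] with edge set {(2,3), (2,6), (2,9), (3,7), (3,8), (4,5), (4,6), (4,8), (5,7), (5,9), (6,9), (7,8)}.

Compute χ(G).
Clique number ω(G) = 3 (lower bound: χ ≥ ω).
The clique on [2, 6, 9] has size 3, forcing χ ≥ 3, and the coloring below uses 3 colors, so χ(G) = 3.
A valid 3-coloring: color 1: [2, 4, 7]; color 2: [8, 9]; color 3: [3, 5, 6].

χ(G) = 3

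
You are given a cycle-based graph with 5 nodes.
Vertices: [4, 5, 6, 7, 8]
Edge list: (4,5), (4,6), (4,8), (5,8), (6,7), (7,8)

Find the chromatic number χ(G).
Clique number ω(G) = 3 (lower bound: χ ≥ ω).
The clique on [4, 5, 8] has size 3, forcing χ ≥ 3, and the coloring below uses 3 colors, so χ(G) = 3.
A valid 3-coloring: color 1: [4, 7]; color 2: [6, 8]; color 3: [5].

χ(G) = 3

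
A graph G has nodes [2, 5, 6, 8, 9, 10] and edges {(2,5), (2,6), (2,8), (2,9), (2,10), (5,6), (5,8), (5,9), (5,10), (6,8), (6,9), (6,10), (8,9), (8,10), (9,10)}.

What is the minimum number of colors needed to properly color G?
χ(G) = 6

Clique number ω(G) = 6 (lower bound: χ ≥ ω).
The clique on [2, 5, 6, 8, 9, 10] has size 6, forcing χ ≥ 6, and the coloring below uses 6 colors, so χ(G) = 6.
A valid 6-coloring: color 1: [6]; color 2: [5]; color 3: [10]; color 4: [8]; color 5: [9]; color 6: [2].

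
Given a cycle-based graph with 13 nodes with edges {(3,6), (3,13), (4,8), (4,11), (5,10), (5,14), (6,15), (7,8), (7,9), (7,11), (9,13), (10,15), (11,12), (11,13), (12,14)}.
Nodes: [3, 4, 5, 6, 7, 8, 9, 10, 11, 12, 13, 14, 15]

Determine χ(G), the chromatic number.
Clique number ω(G) = 2 (lower bound: χ ≥ ω).
Odd cycle [15, 10, 5, 14, 12, 11, 13, 3, 6] needs 3 colors (χ ≥ 3).
The coloring below uses 3 colors, so χ(G) = 3.
A valid 3-coloring: color 1: [3, 5, 8, 9, 11, 15]; color 2: [4, 6, 7, 10, 13, 14]; color 3: [12].

χ(G) = 3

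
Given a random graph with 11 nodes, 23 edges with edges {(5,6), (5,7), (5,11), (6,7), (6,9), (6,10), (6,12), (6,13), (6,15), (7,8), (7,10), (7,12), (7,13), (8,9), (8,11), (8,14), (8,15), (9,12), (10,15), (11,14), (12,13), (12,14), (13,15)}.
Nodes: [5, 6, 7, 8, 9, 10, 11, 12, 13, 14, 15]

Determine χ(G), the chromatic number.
χ(G) = 4

Clique number ω(G) = 4 (lower bound: χ ≥ ω).
The clique on [6, 7, 12, 13] has size 4, forcing χ ≥ 4, and the coloring below uses 4 colors, so χ(G) = 4.
A valid 4-coloring: color 1: [6, 11]; color 2: [7, 9, 14, 15]; color 3: [5, 8, 10, 12]; color 4: [13].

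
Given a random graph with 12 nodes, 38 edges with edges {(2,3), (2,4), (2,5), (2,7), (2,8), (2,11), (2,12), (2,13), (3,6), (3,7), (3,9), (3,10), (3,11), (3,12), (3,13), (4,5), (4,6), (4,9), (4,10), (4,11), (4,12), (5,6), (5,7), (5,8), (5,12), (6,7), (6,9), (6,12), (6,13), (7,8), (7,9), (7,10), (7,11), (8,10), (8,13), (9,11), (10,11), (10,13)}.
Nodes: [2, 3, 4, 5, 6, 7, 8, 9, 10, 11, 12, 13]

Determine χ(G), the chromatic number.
Clique number ω(G) = 4 (lower bound: χ ≥ ω).
Suppose a proper 4-coloring c exists. The clique [2, 3, 7, 11] takes 4 distinct colors; by symmetry let c(2) = 1, c(3) = 2, c(7) = 3, c(11) = 4.
- Vertex 10: neighbors [3, 7, 11] already have colors [2, 3, 4] ⇒ c(10) = 1.
- Vertex 9: neighbors [3, 7, 11] already have colors [2, 3, 4] ⇒ c(9) = 1.
- Vertex 6: neighbors [9, 3, 7] already have colors [1, 2, 3] ⇒ c(6) = 4.
- Vertex 5: neighbors [2, 7, 6] already have colors [1, 3, 4] ⇒ c(5) = 2.
- Vertex 4: neighbors [2, 5, 6] already have colors [1, 2, 4] ⇒ c(4) = 3.
- Vertex 12: neighbors [2, 3, 4, 6] already have colors [1, 2, 3, 4] — all 4 colors blocked. Contradiction.
The forced assignments end in a contradiction, so G has no proper 4-coloring (χ ≥ 5).
The coloring below uses 5 colors, so χ(G) = 5.
A valid 5-coloring: color 1: [4, 7, 13]; color 2: [2, 9, 10]; color 3: [3, 5]; color 4: [6, 8, 11]; color 5: [12].

χ(G) = 5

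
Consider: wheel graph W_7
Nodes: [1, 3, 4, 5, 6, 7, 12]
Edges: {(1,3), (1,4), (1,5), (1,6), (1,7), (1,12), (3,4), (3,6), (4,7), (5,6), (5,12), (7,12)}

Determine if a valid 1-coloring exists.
The clique on vertices [1, 3, 4] has size 3 > 1, so it alone needs 3 colors.

No, G is not 1-colorable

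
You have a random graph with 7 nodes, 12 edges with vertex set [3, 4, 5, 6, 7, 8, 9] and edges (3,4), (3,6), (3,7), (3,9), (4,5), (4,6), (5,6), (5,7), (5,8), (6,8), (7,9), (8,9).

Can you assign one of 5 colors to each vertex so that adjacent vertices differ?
Yes, G is 5-colorable

A valid 5-coloring: color 1: [6, 9]; color 2: [3, 5]; color 3: [4, 7, 8].
(χ(G) = 3 ≤ 5.)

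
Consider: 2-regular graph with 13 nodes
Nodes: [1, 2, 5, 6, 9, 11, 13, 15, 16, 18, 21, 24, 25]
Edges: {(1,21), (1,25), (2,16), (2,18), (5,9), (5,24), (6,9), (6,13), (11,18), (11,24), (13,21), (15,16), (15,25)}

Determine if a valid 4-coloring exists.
Yes, G is 4-colorable

A valid 4-coloring: color 1: [9, 16, 18, 21, 24, 25]; color 2: [1, 2, 5, 6, 11, 15]; color 3: [13].
(χ(G) = 3 ≤ 4.)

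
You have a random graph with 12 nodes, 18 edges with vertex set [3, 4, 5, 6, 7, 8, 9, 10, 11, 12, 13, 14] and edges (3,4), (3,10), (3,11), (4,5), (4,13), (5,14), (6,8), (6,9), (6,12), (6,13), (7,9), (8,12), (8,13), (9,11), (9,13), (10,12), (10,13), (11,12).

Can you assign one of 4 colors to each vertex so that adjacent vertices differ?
A valid 4-coloring: color 1: [3, 5, 7, 12, 13]; color 2: [4, 8, 9, 10, 14]; color 3: [6, 11].
(χ(G) = 3 ≤ 4.)

Yes, G is 4-colorable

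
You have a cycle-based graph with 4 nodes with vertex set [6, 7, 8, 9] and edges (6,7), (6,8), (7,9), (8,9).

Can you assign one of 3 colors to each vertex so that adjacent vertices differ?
A valid 3-coloring: color 1: [7, 8]; color 2: [6, 9].
(χ(G) = 2 ≤ 3.)

Yes, G is 3-colorable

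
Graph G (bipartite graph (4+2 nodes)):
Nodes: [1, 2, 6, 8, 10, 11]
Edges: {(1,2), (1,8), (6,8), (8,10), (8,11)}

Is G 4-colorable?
A valid 4-coloring: color 1: [2, 8]; color 2: [1, 6, 10, 11].
(χ(G) = 2 ≤ 4.)

Yes, G is 4-colorable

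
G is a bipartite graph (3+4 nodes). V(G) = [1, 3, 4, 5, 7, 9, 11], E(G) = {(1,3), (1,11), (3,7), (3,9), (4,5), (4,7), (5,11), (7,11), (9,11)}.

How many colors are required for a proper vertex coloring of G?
Clique number ω(G) = 2 (lower bound: χ ≥ ω).
The graph is bipartite (no odd cycle), so 2 colors suffice: χ(G) = 2.
A valid 2-coloring: color 1: [3, 4, 11]; color 2: [1, 5, 7, 9].

χ(G) = 2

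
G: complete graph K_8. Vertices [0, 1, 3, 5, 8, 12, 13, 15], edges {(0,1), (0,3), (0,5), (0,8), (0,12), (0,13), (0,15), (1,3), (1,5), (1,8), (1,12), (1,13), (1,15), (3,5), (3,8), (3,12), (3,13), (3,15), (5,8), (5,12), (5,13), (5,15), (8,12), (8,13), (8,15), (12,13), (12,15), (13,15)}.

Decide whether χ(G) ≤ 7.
The clique on vertices [0, 1, 3, 5, 8, 12, 13, 15] has size 8 > 7, so it alone needs 8 colors.

No, G is not 7-colorable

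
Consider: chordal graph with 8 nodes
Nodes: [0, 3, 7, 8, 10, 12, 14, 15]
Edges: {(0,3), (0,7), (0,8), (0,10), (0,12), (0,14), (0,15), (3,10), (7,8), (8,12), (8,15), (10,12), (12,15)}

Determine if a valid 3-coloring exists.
The clique on vertices [0, 8, 12, 15] has size 4 > 3, so it alone needs 4 colors.

No, G is not 3-colorable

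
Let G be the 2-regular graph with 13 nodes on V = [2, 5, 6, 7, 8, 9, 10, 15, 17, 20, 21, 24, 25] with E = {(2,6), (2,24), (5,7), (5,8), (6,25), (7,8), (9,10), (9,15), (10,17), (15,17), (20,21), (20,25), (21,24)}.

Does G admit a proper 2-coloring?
The clique on vertices [5, 7, 8] has size 3 > 2, so it alone needs 3 colors.

No, G is not 2-colorable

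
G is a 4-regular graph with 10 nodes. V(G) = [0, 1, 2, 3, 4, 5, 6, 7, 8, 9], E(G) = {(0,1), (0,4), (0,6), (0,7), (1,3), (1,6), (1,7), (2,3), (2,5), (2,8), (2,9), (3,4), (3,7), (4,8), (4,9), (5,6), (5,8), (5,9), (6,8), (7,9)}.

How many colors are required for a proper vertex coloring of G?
Clique number ω(G) = 3 (lower bound: χ ≥ ω).
The clique on [0, 1, 6] has size 3, forcing χ ≥ 3, and the coloring below uses 3 colors, so χ(G) = 3.
A valid 3-coloring: color 1: [0, 3, 8, 9]; color 2: [2, 4, 6, 7]; color 3: [1, 5].

χ(G) = 3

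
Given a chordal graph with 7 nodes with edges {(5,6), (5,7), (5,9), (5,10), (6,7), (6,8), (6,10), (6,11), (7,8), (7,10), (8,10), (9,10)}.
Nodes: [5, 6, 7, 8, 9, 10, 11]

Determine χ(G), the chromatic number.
χ(G) = 4

Clique number ω(G) = 4 (lower bound: χ ≥ ω).
The clique on [6, 7, 8, 10] has size 4, forcing χ ≥ 4, and the coloring below uses 4 colors, so χ(G) = 4.
A valid 4-coloring: color 1: [10, 11]; color 2: [6, 9]; color 3: [7]; color 4: [5, 8].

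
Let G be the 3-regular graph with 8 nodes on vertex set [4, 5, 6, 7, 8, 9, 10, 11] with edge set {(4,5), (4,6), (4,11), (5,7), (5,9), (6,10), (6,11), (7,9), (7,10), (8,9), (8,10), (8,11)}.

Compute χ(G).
χ(G) = 3

Clique number ω(G) = 3 (lower bound: χ ≥ ω).
The clique on [4, 6, 11] has size 3, forcing χ ≥ 3, and the coloring below uses 3 colors, so χ(G) = 3.
A valid 3-coloring: color 1: [4, 9, 10]; color 2: [7, 11]; color 3: [5, 6, 8].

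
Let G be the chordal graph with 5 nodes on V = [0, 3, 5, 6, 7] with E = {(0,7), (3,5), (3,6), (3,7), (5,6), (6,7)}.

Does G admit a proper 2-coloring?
No, G is not 2-colorable

The clique on vertices [3, 5, 6] has size 3 > 2, so it alone needs 3 colors.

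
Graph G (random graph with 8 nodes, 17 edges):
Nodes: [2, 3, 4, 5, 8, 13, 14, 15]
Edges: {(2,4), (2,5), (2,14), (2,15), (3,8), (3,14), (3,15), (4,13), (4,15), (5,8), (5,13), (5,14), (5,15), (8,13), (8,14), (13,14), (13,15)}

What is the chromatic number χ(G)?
Clique number ω(G) = 4 (lower bound: χ ≥ ω).
The clique on [5, 8, 13, 14] has size 4, forcing χ ≥ 4, and the coloring below uses 4 colors, so χ(G) = 4.
A valid 4-coloring: color 1: [14, 15]; color 2: [2, 3, 13]; color 3: [4, 5]; color 4: [8].

χ(G) = 4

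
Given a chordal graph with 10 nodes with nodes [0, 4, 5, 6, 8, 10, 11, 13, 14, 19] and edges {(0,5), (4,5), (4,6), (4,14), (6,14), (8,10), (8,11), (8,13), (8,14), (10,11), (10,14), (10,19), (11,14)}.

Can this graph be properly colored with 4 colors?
A valid 4-coloring: color 1: [5, 13, 14, 19]; color 2: [0, 4, 10]; color 3: [6, 8]; color 4: [11].
(χ(G) = 4 ≤ 4.)

Yes, G is 4-colorable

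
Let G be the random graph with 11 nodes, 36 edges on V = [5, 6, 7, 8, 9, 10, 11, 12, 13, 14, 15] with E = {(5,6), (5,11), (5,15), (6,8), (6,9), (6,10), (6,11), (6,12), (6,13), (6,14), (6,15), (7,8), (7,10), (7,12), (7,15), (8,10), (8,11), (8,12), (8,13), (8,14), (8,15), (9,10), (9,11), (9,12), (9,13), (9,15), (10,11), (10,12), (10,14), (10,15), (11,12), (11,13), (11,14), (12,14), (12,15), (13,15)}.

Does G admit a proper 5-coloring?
The clique on vertices [6, 8, 10, 11, 12, 14] has size 6 > 5, so it alone needs 6 colors.

No, G is not 5-colorable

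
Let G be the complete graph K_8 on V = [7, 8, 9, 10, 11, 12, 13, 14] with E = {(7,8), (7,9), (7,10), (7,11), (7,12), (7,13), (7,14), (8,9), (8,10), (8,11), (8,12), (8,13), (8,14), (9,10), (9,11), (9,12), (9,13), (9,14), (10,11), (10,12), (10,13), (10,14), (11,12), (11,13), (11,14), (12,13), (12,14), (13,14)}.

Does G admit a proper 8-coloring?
A valid 8-coloring: color 1: [12]; color 2: [8]; color 3: [14]; color 4: [13]; color 5: [7]; color 6: [11]; color 7: [10]; color 8: [9].
(χ(G) = 8 ≤ 8.)

Yes, G is 8-colorable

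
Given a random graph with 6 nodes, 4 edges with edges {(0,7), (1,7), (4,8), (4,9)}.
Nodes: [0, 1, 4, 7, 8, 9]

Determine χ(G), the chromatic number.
χ(G) = 2

Clique number ω(G) = 2 (lower bound: χ ≥ ω).
The graph is bipartite (no odd cycle), so 2 colors suffice: χ(G) = 2.
A valid 2-coloring: color 1: [4, 7]; color 2: [0, 1, 8, 9].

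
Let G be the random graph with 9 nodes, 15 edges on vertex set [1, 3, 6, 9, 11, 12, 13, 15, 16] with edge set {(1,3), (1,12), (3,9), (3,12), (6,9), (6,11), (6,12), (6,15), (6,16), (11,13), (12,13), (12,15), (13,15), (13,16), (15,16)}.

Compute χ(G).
χ(G) = 3

Clique number ω(G) = 3 (lower bound: χ ≥ ω).
The clique on [1, 3, 12] has size 3, forcing χ ≥ 3, and the coloring below uses 3 colors, so χ(G) = 3.
A valid 3-coloring: color 1: [9, 11, 12, 16]; color 2: [3, 6, 13]; color 3: [1, 15].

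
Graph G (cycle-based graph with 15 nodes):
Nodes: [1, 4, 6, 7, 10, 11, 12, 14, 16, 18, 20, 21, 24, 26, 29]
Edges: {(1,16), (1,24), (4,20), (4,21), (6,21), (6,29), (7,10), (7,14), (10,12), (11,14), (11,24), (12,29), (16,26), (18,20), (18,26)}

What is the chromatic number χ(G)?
Clique number ω(G) = 2 (lower bound: χ ≥ ω).
Odd cycle [26, 18, 20, 4, 21, 6, 29, 12, 10, 7, 14, 11, 24, 1, 16] needs 3 colors (χ ≥ 3).
The coloring below uses 3 colors, so χ(G) = 3.
A valid 3-coloring: color 1: [1, 10, 14, 20, 21, 26, 29]; color 2: [4, 6, 7, 11, 12, 16, 18]; color 3: [24].

χ(G) = 3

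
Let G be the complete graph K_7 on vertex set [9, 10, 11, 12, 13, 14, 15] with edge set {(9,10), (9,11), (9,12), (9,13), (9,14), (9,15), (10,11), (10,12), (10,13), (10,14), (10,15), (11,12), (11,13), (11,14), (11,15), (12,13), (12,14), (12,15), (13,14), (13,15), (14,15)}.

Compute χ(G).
χ(G) = 7

Clique number ω(G) = 7 (lower bound: χ ≥ ω).
The clique on [9, 10, 11, 12, 13, 14, 15] has size 7, forcing χ ≥ 7, and the coloring below uses 7 colors, so χ(G) = 7.
A valid 7-coloring: color 1: [15]; color 2: [12]; color 3: [10]; color 4: [9]; color 5: [11]; color 6: [13]; color 7: [14].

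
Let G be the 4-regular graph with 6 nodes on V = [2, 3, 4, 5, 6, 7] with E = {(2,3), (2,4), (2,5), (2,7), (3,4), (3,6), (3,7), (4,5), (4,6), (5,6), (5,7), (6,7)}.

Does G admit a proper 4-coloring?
Yes, G is 4-colorable

A valid 4-coloring: color 1: [2, 6]; color 2: [4, 7]; color 3: [3, 5].
(χ(G) = 3 ≤ 4.)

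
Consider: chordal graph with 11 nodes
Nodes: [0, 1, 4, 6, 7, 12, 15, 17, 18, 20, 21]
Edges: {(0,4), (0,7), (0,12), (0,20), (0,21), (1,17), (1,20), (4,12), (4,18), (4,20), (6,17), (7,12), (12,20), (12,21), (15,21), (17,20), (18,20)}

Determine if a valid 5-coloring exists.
A valid 5-coloring: color 1: [6, 7, 20, 21]; color 2: [12, 15, 17, 18]; color 3: [0, 1]; color 4: [4].
(χ(G) = 4 ≤ 5.)

Yes, G is 5-colorable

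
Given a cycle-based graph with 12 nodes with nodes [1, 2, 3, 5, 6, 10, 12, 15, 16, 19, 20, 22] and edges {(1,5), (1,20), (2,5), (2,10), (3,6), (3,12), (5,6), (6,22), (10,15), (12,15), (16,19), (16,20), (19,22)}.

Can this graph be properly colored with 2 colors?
No, G is not 2-colorable

Odd cycle [1, 20, 16, 19, 22, 6, 5] needs 3 colors (χ ≥ 3).
Hence χ(G) ≥ 3 > 2, so no proper 2-coloring exists.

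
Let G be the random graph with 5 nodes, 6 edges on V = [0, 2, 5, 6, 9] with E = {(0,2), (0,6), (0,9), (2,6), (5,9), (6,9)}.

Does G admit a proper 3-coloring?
Yes, G is 3-colorable

A valid 3-coloring: color 1: [5, 6]; color 2: [0]; color 3: [2, 9].
(χ(G) = 3 ≤ 3.)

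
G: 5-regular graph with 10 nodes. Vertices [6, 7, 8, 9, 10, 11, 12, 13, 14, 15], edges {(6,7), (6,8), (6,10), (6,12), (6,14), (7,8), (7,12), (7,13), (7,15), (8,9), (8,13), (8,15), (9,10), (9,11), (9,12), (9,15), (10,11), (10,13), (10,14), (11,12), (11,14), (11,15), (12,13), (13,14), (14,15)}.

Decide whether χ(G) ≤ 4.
Yes, G is 4-colorable

A valid 4-coloring: color 1: [7, 11]; color 2: [6, 13, 15]; color 3: [8, 10, 12]; color 4: [9, 14].
(χ(G) = 4 ≤ 4.)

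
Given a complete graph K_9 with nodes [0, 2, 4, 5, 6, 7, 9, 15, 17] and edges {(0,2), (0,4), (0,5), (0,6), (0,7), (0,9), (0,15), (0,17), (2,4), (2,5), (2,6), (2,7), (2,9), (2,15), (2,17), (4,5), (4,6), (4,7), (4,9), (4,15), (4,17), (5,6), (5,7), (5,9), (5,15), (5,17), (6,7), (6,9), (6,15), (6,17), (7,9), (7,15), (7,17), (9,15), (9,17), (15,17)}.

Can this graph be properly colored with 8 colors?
No, G is not 8-colorable

The clique on vertices [0, 2, 4, 5, 6, 7, 9, 15, 17] has size 9 > 8, so it alone needs 9 colors.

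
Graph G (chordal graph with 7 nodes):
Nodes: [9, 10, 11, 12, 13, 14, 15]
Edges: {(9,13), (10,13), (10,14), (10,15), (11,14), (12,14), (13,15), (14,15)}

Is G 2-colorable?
No, G is not 2-colorable

The clique on vertices [10, 13, 15] has size 3 > 2, so it alone needs 3 colors.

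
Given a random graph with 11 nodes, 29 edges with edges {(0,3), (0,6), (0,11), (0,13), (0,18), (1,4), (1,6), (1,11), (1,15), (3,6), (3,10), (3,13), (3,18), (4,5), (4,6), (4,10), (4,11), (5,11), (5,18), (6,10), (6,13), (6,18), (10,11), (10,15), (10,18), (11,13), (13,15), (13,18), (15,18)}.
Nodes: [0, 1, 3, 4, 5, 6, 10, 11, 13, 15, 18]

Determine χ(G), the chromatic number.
χ(G) = 5

Clique number ω(G) = 5 (lower bound: χ ≥ ω).
The clique on [0, 3, 6, 13, 18] has size 5, forcing χ ≥ 5, and the coloring below uses 5 colors, so χ(G) = 5.
A valid 5-coloring: color 1: [4, 18]; color 2: [6, 11, 15]; color 3: [1, 5, 10, 13]; color 4: [3]; color 5: [0].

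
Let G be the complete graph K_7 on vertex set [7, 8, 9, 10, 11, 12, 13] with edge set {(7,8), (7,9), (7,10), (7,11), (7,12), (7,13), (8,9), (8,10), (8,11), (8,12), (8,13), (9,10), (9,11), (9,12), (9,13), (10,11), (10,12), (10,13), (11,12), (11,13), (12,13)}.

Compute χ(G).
Clique number ω(G) = 7 (lower bound: χ ≥ ω).
The clique on [7, 8, 9, 10, 11, 12, 13] has size 7, forcing χ ≥ 7, and the coloring below uses 7 colors, so χ(G) = 7.
A valid 7-coloring: color 1: [11]; color 2: [9]; color 3: [7]; color 4: [10]; color 5: [12]; color 6: [8]; color 7: [13].

χ(G) = 7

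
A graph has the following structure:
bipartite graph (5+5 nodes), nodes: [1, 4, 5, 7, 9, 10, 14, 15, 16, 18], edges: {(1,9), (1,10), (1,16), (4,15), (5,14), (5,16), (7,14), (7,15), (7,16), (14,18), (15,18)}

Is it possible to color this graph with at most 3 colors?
A valid 3-coloring: color 1: [1, 4, 5, 7, 18]; color 2: [9, 10, 14, 15, 16].
(χ(G) = 2 ≤ 3.)

Yes, G is 3-colorable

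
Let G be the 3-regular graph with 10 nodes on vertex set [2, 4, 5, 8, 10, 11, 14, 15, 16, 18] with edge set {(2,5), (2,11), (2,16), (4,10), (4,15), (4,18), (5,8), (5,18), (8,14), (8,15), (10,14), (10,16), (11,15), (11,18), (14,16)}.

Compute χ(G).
Clique number ω(G) = 3 (lower bound: χ ≥ ω).
The clique on [10, 14, 16] has size 3, forcing χ ≥ 3, and the coloring below uses 3 colors, so χ(G) = 3.
A valid 3-coloring: color 1: [4, 8, 11, 16]; color 2: [5, 10, 15]; color 3: [2, 14, 18].

χ(G) = 3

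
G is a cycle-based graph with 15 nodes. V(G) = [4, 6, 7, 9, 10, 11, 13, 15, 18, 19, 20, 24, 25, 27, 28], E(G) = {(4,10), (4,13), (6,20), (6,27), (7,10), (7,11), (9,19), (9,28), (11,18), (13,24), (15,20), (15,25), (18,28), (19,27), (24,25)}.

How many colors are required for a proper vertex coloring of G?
χ(G) = 3

Clique number ω(G) = 2 (lower bound: χ ≥ ω).
Odd cycle [11, 7, 10, 4, 13, 24, 25, 15, 20, 6, 27, 19, 9, 28, 18] needs 3 colors (χ ≥ 3).
The coloring below uses 3 colors, so χ(G) = 3.
A valid 3-coloring: color 1: [10, 11, 13, 20, 25, 27, 28]; color 2: [4, 6, 7, 15, 18, 19, 24]; color 3: [9].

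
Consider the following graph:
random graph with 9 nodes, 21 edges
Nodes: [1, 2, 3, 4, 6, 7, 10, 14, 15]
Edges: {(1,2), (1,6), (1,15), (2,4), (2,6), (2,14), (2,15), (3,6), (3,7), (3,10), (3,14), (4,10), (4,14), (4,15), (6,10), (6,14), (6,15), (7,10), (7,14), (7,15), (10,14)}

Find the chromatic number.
Clique number ω(G) = 4 (lower bound: χ ≥ ω).
The clique on [3, 6, 10, 14] has size 4, forcing χ ≥ 4, and the coloring below uses 4 colors, so χ(G) = 4.
A valid 4-coloring: color 1: [4, 6, 7]; color 2: [14, 15]; color 3: [2, 10]; color 4: [1, 3].

χ(G) = 4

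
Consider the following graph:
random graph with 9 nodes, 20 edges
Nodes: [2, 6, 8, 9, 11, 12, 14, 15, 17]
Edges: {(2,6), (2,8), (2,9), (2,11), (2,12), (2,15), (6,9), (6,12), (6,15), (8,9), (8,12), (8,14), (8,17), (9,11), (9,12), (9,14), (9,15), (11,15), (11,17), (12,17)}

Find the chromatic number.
χ(G) = 4

Clique number ω(G) = 4 (lower bound: χ ≥ ω).
The clique on [2, 8, 9, 12] has size 4, forcing χ ≥ 4, and the coloring below uses 4 colors, so χ(G) = 4.
A valid 4-coloring: color 1: [9, 17]; color 2: [2, 14]; color 3: [12, 15]; color 4: [6, 8, 11].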